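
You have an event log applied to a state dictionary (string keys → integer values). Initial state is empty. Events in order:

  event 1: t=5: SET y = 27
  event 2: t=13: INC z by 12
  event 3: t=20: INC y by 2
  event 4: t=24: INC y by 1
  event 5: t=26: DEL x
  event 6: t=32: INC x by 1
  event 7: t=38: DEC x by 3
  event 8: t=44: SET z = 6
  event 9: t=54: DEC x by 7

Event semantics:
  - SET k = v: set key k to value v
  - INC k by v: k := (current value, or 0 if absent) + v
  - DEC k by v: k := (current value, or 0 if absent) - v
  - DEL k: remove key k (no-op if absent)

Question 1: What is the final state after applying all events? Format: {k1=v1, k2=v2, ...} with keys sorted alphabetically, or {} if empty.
Answer: {x=-9, y=30, z=6}

Derivation:
  after event 1 (t=5: SET y = 27): {y=27}
  after event 2 (t=13: INC z by 12): {y=27, z=12}
  after event 3 (t=20: INC y by 2): {y=29, z=12}
  after event 4 (t=24: INC y by 1): {y=30, z=12}
  after event 5 (t=26: DEL x): {y=30, z=12}
  after event 6 (t=32: INC x by 1): {x=1, y=30, z=12}
  after event 7 (t=38: DEC x by 3): {x=-2, y=30, z=12}
  after event 8 (t=44: SET z = 6): {x=-2, y=30, z=6}
  after event 9 (t=54: DEC x by 7): {x=-9, y=30, z=6}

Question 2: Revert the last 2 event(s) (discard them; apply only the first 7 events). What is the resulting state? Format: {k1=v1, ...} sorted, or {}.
Keep first 7 events (discard last 2):
  after event 1 (t=5: SET y = 27): {y=27}
  after event 2 (t=13: INC z by 12): {y=27, z=12}
  after event 3 (t=20: INC y by 2): {y=29, z=12}
  after event 4 (t=24: INC y by 1): {y=30, z=12}
  after event 5 (t=26: DEL x): {y=30, z=12}
  after event 6 (t=32: INC x by 1): {x=1, y=30, z=12}
  after event 7 (t=38: DEC x by 3): {x=-2, y=30, z=12}

Answer: {x=-2, y=30, z=12}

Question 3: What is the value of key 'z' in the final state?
Answer: 6

Derivation:
Track key 'z' through all 9 events:
  event 1 (t=5: SET y = 27): z unchanged
  event 2 (t=13: INC z by 12): z (absent) -> 12
  event 3 (t=20: INC y by 2): z unchanged
  event 4 (t=24: INC y by 1): z unchanged
  event 5 (t=26: DEL x): z unchanged
  event 6 (t=32: INC x by 1): z unchanged
  event 7 (t=38: DEC x by 3): z unchanged
  event 8 (t=44: SET z = 6): z 12 -> 6
  event 9 (t=54: DEC x by 7): z unchanged
Final: z = 6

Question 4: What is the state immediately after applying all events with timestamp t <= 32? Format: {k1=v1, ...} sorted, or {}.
Apply events with t <= 32 (6 events):
  after event 1 (t=5: SET y = 27): {y=27}
  after event 2 (t=13: INC z by 12): {y=27, z=12}
  after event 3 (t=20: INC y by 2): {y=29, z=12}
  after event 4 (t=24: INC y by 1): {y=30, z=12}
  after event 5 (t=26: DEL x): {y=30, z=12}
  after event 6 (t=32: INC x by 1): {x=1, y=30, z=12}

Answer: {x=1, y=30, z=12}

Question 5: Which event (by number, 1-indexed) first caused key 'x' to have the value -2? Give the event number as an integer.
Answer: 7

Derivation:
Looking for first event where x becomes -2:
  event 6: x = 1
  event 7: x 1 -> -2  <-- first match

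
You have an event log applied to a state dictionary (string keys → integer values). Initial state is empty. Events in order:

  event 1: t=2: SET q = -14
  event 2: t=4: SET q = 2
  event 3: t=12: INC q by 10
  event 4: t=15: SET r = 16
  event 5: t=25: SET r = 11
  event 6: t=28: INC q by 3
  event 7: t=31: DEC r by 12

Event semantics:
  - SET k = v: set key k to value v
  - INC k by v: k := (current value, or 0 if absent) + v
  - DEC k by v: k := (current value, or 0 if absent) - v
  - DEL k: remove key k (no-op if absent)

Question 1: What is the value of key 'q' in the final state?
Track key 'q' through all 7 events:
  event 1 (t=2: SET q = -14): q (absent) -> -14
  event 2 (t=4: SET q = 2): q -14 -> 2
  event 3 (t=12: INC q by 10): q 2 -> 12
  event 4 (t=15: SET r = 16): q unchanged
  event 5 (t=25: SET r = 11): q unchanged
  event 6 (t=28: INC q by 3): q 12 -> 15
  event 7 (t=31: DEC r by 12): q unchanged
Final: q = 15

Answer: 15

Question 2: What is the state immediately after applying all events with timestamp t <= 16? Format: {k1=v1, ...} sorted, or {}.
Apply events with t <= 16 (4 events):
  after event 1 (t=2: SET q = -14): {q=-14}
  after event 2 (t=4: SET q = 2): {q=2}
  after event 3 (t=12: INC q by 10): {q=12}
  after event 4 (t=15: SET r = 16): {q=12, r=16}

Answer: {q=12, r=16}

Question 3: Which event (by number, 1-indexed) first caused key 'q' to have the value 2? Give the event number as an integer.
Answer: 2

Derivation:
Looking for first event where q becomes 2:
  event 1: q = -14
  event 2: q -14 -> 2  <-- first match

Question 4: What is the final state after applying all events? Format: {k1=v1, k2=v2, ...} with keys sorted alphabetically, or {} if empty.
Answer: {q=15, r=-1}

Derivation:
  after event 1 (t=2: SET q = -14): {q=-14}
  after event 2 (t=4: SET q = 2): {q=2}
  after event 3 (t=12: INC q by 10): {q=12}
  after event 4 (t=15: SET r = 16): {q=12, r=16}
  after event 5 (t=25: SET r = 11): {q=12, r=11}
  after event 6 (t=28: INC q by 3): {q=15, r=11}
  after event 7 (t=31: DEC r by 12): {q=15, r=-1}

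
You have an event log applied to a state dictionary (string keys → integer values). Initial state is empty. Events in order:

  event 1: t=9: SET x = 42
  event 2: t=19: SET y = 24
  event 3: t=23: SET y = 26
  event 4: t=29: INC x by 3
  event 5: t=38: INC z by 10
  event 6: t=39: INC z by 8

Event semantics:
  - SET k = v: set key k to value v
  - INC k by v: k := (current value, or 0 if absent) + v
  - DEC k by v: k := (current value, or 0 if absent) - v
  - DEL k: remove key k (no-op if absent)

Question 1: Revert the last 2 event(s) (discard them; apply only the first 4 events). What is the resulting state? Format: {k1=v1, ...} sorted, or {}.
Answer: {x=45, y=26}

Derivation:
Keep first 4 events (discard last 2):
  after event 1 (t=9: SET x = 42): {x=42}
  after event 2 (t=19: SET y = 24): {x=42, y=24}
  after event 3 (t=23: SET y = 26): {x=42, y=26}
  after event 4 (t=29: INC x by 3): {x=45, y=26}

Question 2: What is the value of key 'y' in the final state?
Answer: 26

Derivation:
Track key 'y' through all 6 events:
  event 1 (t=9: SET x = 42): y unchanged
  event 2 (t=19: SET y = 24): y (absent) -> 24
  event 3 (t=23: SET y = 26): y 24 -> 26
  event 4 (t=29: INC x by 3): y unchanged
  event 5 (t=38: INC z by 10): y unchanged
  event 6 (t=39: INC z by 8): y unchanged
Final: y = 26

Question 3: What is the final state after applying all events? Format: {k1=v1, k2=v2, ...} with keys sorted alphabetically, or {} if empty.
Answer: {x=45, y=26, z=18}

Derivation:
  after event 1 (t=9: SET x = 42): {x=42}
  after event 2 (t=19: SET y = 24): {x=42, y=24}
  after event 3 (t=23: SET y = 26): {x=42, y=26}
  after event 4 (t=29: INC x by 3): {x=45, y=26}
  after event 5 (t=38: INC z by 10): {x=45, y=26, z=10}
  after event 6 (t=39: INC z by 8): {x=45, y=26, z=18}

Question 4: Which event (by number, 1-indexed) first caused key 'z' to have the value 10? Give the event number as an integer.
Answer: 5

Derivation:
Looking for first event where z becomes 10:
  event 5: z (absent) -> 10  <-- first match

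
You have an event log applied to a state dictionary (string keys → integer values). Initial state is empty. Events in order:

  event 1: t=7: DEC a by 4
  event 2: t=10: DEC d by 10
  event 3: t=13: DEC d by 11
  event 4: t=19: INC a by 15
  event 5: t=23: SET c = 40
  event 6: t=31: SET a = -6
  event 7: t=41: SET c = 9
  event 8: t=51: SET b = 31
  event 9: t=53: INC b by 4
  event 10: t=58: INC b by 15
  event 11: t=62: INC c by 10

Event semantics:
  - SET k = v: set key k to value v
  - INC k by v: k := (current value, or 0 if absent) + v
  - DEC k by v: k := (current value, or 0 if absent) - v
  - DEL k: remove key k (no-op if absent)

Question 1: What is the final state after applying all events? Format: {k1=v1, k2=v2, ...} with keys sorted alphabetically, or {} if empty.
  after event 1 (t=7: DEC a by 4): {a=-4}
  after event 2 (t=10: DEC d by 10): {a=-4, d=-10}
  after event 3 (t=13: DEC d by 11): {a=-4, d=-21}
  after event 4 (t=19: INC a by 15): {a=11, d=-21}
  after event 5 (t=23: SET c = 40): {a=11, c=40, d=-21}
  after event 6 (t=31: SET a = -6): {a=-6, c=40, d=-21}
  after event 7 (t=41: SET c = 9): {a=-6, c=9, d=-21}
  after event 8 (t=51: SET b = 31): {a=-6, b=31, c=9, d=-21}
  after event 9 (t=53: INC b by 4): {a=-6, b=35, c=9, d=-21}
  after event 10 (t=58: INC b by 15): {a=-6, b=50, c=9, d=-21}
  after event 11 (t=62: INC c by 10): {a=-6, b=50, c=19, d=-21}

Answer: {a=-6, b=50, c=19, d=-21}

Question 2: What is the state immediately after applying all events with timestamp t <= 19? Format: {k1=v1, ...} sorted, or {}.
Answer: {a=11, d=-21}

Derivation:
Apply events with t <= 19 (4 events):
  after event 1 (t=7: DEC a by 4): {a=-4}
  after event 2 (t=10: DEC d by 10): {a=-4, d=-10}
  after event 3 (t=13: DEC d by 11): {a=-4, d=-21}
  after event 4 (t=19: INC a by 15): {a=11, d=-21}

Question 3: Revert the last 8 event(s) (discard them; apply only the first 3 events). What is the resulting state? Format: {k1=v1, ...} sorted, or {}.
Keep first 3 events (discard last 8):
  after event 1 (t=7: DEC a by 4): {a=-4}
  after event 2 (t=10: DEC d by 10): {a=-4, d=-10}
  after event 3 (t=13: DEC d by 11): {a=-4, d=-21}

Answer: {a=-4, d=-21}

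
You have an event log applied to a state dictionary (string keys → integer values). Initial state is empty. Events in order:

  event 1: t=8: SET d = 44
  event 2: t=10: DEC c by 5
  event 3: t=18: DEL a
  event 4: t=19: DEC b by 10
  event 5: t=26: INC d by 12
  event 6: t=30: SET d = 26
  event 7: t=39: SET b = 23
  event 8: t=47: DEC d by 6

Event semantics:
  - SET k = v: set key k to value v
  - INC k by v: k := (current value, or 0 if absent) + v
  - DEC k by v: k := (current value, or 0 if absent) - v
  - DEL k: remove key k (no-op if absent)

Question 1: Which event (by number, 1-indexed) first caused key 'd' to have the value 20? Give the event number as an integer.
Answer: 8

Derivation:
Looking for first event where d becomes 20:
  event 1: d = 44
  event 2: d = 44
  event 3: d = 44
  event 4: d = 44
  event 5: d = 56
  event 6: d = 26
  event 7: d = 26
  event 8: d 26 -> 20  <-- first match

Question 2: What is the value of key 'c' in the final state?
Answer: -5

Derivation:
Track key 'c' through all 8 events:
  event 1 (t=8: SET d = 44): c unchanged
  event 2 (t=10: DEC c by 5): c (absent) -> -5
  event 3 (t=18: DEL a): c unchanged
  event 4 (t=19: DEC b by 10): c unchanged
  event 5 (t=26: INC d by 12): c unchanged
  event 6 (t=30: SET d = 26): c unchanged
  event 7 (t=39: SET b = 23): c unchanged
  event 8 (t=47: DEC d by 6): c unchanged
Final: c = -5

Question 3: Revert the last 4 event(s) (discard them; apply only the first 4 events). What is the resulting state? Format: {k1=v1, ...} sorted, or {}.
Answer: {b=-10, c=-5, d=44}

Derivation:
Keep first 4 events (discard last 4):
  after event 1 (t=8: SET d = 44): {d=44}
  after event 2 (t=10: DEC c by 5): {c=-5, d=44}
  after event 3 (t=18: DEL a): {c=-5, d=44}
  after event 4 (t=19: DEC b by 10): {b=-10, c=-5, d=44}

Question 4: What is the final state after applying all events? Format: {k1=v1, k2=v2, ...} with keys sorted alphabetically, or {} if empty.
  after event 1 (t=8: SET d = 44): {d=44}
  after event 2 (t=10: DEC c by 5): {c=-5, d=44}
  after event 3 (t=18: DEL a): {c=-5, d=44}
  after event 4 (t=19: DEC b by 10): {b=-10, c=-5, d=44}
  after event 5 (t=26: INC d by 12): {b=-10, c=-5, d=56}
  after event 6 (t=30: SET d = 26): {b=-10, c=-5, d=26}
  after event 7 (t=39: SET b = 23): {b=23, c=-5, d=26}
  after event 8 (t=47: DEC d by 6): {b=23, c=-5, d=20}

Answer: {b=23, c=-5, d=20}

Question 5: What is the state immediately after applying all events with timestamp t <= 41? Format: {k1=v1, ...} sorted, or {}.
Answer: {b=23, c=-5, d=26}

Derivation:
Apply events with t <= 41 (7 events):
  after event 1 (t=8: SET d = 44): {d=44}
  after event 2 (t=10: DEC c by 5): {c=-5, d=44}
  after event 3 (t=18: DEL a): {c=-5, d=44}
  after event 4 (t=19: DEC b by 10): {b=-10, c=-5, d=44}
  after event 5 (t=26: INC d by 12): {b=-10, c=-5, d=56}
  after event 6 (t=30: SET d = 26): {b=-10, c=-5, d=26}
  after event 7 (t=39: SET b = 23): {b=23, c=-5, d=26}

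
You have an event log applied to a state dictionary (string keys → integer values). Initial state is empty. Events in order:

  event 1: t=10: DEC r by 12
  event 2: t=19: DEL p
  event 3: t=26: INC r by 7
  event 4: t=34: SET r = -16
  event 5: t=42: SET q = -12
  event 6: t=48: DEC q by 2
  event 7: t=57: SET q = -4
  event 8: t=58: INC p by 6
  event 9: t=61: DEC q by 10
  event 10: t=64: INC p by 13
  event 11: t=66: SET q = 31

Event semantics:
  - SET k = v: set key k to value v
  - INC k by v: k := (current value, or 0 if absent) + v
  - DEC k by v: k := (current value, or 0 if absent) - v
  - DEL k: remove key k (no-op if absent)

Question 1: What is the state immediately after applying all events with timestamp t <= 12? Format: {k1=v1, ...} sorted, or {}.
Answer: {r=-12}

Derivation:
Apply events with t <= 12 (1 events):
  after event 1 (t=10: DEC r by 12): {r=-12}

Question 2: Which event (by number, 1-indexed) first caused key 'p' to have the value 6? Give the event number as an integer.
Looking for first event where p becomes 6:
  event 8: p (absent) -> 6  <-- first match

Answer: 8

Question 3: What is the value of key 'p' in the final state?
Track key 'p' through all 11 events:
  event 1 (t=10: DEC r by 12): p unchanged
  event 2 (t=19: DEL p): p (absent) -> (absent)
  event 3 (t=26: INC r by 7): p unchanged
  event 4 (t=34: SET r = -16): p unchanged
  event 5 (t=42: SET q = -12): p unchanged
  event 6 (t=48: DEC q by 2): p unchanged
  event 7 (t=57: SET q = -4): p unchanged
  event 8 (t=58: INC p by 6): p (absent) -> 6
  event 9 (t=61: DEC q by 10): p unchanged
  event 10 (t=64: INC p by 13): p 6 -> 19
  event 11 (t=66: SET q = 31): p unchanged
Final: p = 19

Answer: 19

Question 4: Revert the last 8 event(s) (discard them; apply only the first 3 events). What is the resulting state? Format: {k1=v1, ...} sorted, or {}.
Keep first 3 events (discard last 8):
  after event 1 (t=10: DEC r by 12): {r=-12}
  after event 2 (t=19: DEL p): {r=-12}
  after event 3 (t=26: INC r by 7): {r=-5}

Answer: {r=-5}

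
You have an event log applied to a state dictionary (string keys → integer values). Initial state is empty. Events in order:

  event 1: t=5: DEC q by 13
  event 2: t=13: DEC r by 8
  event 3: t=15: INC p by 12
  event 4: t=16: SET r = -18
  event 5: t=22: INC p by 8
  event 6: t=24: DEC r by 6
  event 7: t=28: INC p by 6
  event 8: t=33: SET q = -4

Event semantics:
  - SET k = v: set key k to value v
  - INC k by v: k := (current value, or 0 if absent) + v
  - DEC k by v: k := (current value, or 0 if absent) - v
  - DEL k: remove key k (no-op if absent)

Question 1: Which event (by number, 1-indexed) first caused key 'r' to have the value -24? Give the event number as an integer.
Looking for first event where r becomes -24:
  event 2: r = -8
  event 3: r = -8
  event 4: r = -18
  event 5: r = -18
  event 6: r -18 -> -24  <-- first match

Answer: 6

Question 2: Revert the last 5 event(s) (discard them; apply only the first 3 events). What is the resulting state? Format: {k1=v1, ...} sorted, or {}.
Keep first 3 events (discard last 5):
  after event 1 (t=5: DEC q by 13): {q=-13}
  after event 2 (t=13: DEC r by 8): {q=-13, r=-8}
  after event 3 (t=15: INC p by 12): {p=12, q=-13, r=-8}

Answer: {p=12, q=-13, r=-8}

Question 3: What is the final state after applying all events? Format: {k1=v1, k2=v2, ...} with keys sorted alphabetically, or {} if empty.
  after event 1 (t=5: DEC q by 13): {q=-13}
  after event 2 (t=13: DEC r by 8): {q=-13, r=-8}
  after event 3 (t=15: INC p by 12): {p=12, q=-13, r=-8}
  after event 4 (t=16: SET r = -18): {p=12, q=-13, r=-18}
  after event 5 (t=22: INC p by 8): {p=20, q=-13, r=-18}
  after event 6 (t=24: DEC r by 6): {p=20, q=-13, r=-24}
  after event 7 (t=28: INC p by 6): {p=26, q=-13, r=-24}
  after event 8 (t=33: SET q = -4): {p=26, q=-4, r=-24}

Answer: {p=26, q=-4, r=-24}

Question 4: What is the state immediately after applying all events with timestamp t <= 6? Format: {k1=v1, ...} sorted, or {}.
Apply events with t <= 6 (1 events):
  after event 1 (t=5: DEC q by 13): {q=-13}

Answer: {q=-13}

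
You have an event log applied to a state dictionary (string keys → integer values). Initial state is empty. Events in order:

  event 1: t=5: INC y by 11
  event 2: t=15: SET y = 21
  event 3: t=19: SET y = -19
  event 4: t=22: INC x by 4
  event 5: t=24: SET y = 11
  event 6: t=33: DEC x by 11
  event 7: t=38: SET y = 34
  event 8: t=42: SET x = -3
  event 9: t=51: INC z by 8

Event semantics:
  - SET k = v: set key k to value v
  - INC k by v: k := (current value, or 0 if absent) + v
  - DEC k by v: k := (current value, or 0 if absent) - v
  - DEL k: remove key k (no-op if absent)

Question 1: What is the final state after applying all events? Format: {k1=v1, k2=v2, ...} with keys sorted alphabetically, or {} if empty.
  after event 1 (t=5: INC y by 11): {y=11}
  after event 2 (t=15: SET y = 21): {y=21}
  after event 3 (t=19: SET y = -19): {y=-19}
  after event 4 (t=22: INC x by 4): {x=4, y=-19}
  after event 5 (t=24: SET y = 11): {x=4, y=11}
  after event 6 (t=33: DEC x by 11): {x=-7, y=11}
  after event 7 (t=38: SET y = 34): {x=-7, y=34}
  after event 8 (t=42: SET x = -3): {x=-3, y=34}
  after event 9 (t=51: INC z by 8): {x=-3, y=34, z=8}

Answer: {x=-3, y=34, z=8}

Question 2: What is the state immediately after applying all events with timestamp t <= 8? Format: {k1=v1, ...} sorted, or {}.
Apply events with t <= 8 (1 events):
  after event 1 (t=5: INC y by 11): {y=11}

Answer: {y=11}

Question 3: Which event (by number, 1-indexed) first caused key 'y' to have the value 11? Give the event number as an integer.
Answer: 1

Derivation:
Looking for first event where y becomes 11:
  event 1: y (absent) -> 11  <-- first match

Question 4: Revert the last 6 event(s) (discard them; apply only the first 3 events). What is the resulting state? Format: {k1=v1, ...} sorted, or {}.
Answer: {y=-19}

Derivation:
Keep first 3 events (discard last 6):
  after event 1 (t=5: INC y by 11): {y=11}
  after event 2 (t=15: SET y = 21): {y=21}
  after event 3 (t=19: SET y = -19): {y=-19}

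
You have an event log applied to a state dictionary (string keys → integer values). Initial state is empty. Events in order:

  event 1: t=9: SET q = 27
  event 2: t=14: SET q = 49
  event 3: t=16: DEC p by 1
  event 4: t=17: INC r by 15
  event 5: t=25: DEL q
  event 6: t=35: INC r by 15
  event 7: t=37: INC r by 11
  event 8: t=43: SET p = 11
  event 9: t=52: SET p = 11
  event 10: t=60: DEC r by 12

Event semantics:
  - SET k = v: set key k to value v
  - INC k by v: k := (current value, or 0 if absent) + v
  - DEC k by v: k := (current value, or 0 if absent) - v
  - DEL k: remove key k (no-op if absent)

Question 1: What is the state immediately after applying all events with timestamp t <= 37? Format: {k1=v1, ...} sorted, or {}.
Apply events with t <= 37 (7 events):
  after event 1 (t=9: SET q = 27): {q=27}
  after event 2 (t=14: SET q = 49): {q=49}
  after event 3 (t=16: DEC p by 1): {p=-1, q=49}
  after event 4 (t=17: INC r by 15): {p=-1, q=49, r=15}
  after event 5 (t=25: DEL q): {p=-1, r=15}
  after event 6 (t=35: INC r by 15): {p=-1, r=30}
  after event 7 (t=37: INC r by 11): {p=-1, r=41}

Answer: {p=-1, r=41}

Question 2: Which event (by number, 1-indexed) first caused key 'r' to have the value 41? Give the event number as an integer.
Answer: 7

Derivation:
Looking for first event where r becomes 41:
  event 4: r = 15
  event 5: r = 15
  event 6: r = 30
  event 7: r 30 -> 41  <-- first match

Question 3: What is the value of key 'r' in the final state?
Track key 'r' through all 10 events:
  event 1 (t=9: SET q = 27): r unchanged
  event 2 (t=14: SET q = 49): r unchanged
  event 3 (t=16: DEC p by 1): r unchanged
  event 4 (t=17: INC r by 15): r (absent) -> 15
  event 5 (t=25: DEL q): r unchanged
  event 6 (t=35: INC r by 15): r 15 -> 30
  event 7 (t=37: INC r by 11): r 30 -> 41
  event 8 (t=43: SET p = 11): r unchanged
  event 9 (t=52: SET p = 11): r unchanged
  event 10 (t=60: DEC r by 12): r 41 -> 29
Final: r = 29

Answer: 29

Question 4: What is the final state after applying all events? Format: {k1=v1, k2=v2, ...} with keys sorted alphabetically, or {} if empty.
  after event 1 (t=9: SET q = 27): {q=27}
  after event 2 (t=14: SET q = 49): {q=49}
  after event 3 (t=16: DEC p by 1): {p=-1, q=49}
  after event 4 (t=17: INC r by 15): {p=-1, q=49, r=15}
  after event 5 (t=25: DEL q): {p=-1, r=15}
  after event 6 (t=35: INC r by 15): {p=-1, r=30}
  after event 7 (t=37: INC r by 11): {p=-1, r=41}
  after event 8 (t=43: SET p = 11): {p=11, r=41}
  after event 9 (t=52: SET p = 11): {p=11, r=41}
  after event 10 (t=60: DEC r by 12): {p=11, r=29}

Answer: {p=11, r=29}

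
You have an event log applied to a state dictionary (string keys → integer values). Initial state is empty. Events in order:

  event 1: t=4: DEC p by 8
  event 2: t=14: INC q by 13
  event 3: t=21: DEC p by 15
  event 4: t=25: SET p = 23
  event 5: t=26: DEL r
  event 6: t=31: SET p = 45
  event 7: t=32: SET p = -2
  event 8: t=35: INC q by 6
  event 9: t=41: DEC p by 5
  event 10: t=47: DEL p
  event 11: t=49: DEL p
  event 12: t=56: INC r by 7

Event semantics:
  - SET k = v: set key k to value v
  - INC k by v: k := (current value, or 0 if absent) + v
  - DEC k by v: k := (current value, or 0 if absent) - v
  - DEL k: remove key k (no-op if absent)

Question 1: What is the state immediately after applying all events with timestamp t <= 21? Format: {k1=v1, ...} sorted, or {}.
Apply events with t <= 21 (3 events):
  after event 1 (t=4: DEC p by 8): {p=-8}
  after event 2 (t=14: INC q by 13): {p=-8, q=13}
  after event 3 (t=21: DEC p by 15): {p=-23, q=13}

Answer: {p=-23, q=13}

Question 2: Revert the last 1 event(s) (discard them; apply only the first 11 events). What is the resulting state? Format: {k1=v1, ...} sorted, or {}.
Keep first 11 events (discard last 1):
  after event 1 (t=4: DEC p by 8): {p=-8}
  after event 2 (t=14: INC q by 13): {p=-8, q=13}
  after event 3 (t=21: DEC p by 15): {p=-23, q=13}
  after event 4 (t=25: SET p = 23): {p=23, q=13}
  after event 5 (t=26: DEL r): {p=23, q=13}
  after event 6 (t=31: SET p = 45): {p=45, q=13}
  after event 7 (t=32: SET p = -2): {p=-2, q=13}
  after event 8 (t=35: INC q by 6): {p=-2, q=19}
  after event 9 (t=41: DEC p by 5): {p=-7, q=19}
  after event 10 (t=47: DEL p): {q=19}
  after event 11 (t=49: DEL p): {q=19}

Answer: {q=19}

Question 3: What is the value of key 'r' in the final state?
Track key 'r' through all 12 events:
  event 1 (t=4: DEC p by 8): r unchanged
  event 2 (t=14: INC q by 13): r unchanged
  event 3 (t=21: DEC p by 15): r unchanged
  event 4 (t=25: SET p = 23): r unchanged
  event 5 (t=26: DEL r): r (absent) -> (absent)
  event 6 (t=31: SET p = 45): r unchanged
  event 7 (t=32: SET p = -2): r unchanged
  event 8 (t=35: INC q by 6): r unchanged
  event 9 (t=41: DEC p by 5): r unchanged
  event 10 (t=47: DEL p): r unchanged
  event 11 (t=49: DEL p): r unchanged
  event 12 (t=56: INC r by 7): r (absent) -> 7
Final: r = 7

Answer: 7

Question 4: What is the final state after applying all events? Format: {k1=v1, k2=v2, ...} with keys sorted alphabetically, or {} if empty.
  after event 1 (t=4: DEC p by 8): {p=-8}
  after event 2 (t=14: INC q by 13): {p=-8, q=13}
  after event 3 (t=21: DEC p by 15): {p=-23, q=13}
  after event 4 (t=25: SET p = 23): {p=23, q=13}
  after event 5 (t=26: DEL r): {p=23, q=13}
  after event 6 (t=31: SET p = 45): {p=45, q=13}
  after event 7 (t=32: SET p = -2): {p=-2, q=13}
  after event 8 (t=35: INC q by 6): {p=-2, q=19}
  after event 9 (t=41: DEC p by 5): {p=-7, q=19}
  after event 10 (t=47: DEL p): {q=19}
  after event 11 (t=49: DEL p): {q=19}
  after event 12 (t=56: INC r by 7): {q=19, r=7}

Answer: {q=19, r=7}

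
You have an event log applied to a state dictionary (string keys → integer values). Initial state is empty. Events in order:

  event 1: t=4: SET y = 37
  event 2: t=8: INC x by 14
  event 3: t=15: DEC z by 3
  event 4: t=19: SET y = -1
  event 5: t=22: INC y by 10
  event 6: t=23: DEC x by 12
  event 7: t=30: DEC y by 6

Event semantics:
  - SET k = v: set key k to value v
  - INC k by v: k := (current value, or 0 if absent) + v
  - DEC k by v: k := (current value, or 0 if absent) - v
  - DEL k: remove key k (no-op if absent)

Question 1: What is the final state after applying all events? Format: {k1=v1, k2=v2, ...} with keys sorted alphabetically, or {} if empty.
  after event 1 (t=4: SET y = 37): {y=37}
  after event 2 (t=8: INC x by 14): {x=14, y=37}
  after event 3 (t=15: DEC z by 3): {x=14, y=37, z=-3}
  after event 4 (t=19: SET y = -1): {x=14, y=-1, z=-3}
  after event 5 (t=22: INC y by 10): {x=14, y=9, z=-3}
  after event 6 (t=23: DEC x by 12): {x=2, y=9, z=-3}
  after event 7 (t=30: DEC y by 6): {x=2, y=3, z=-3}

Answer: {x=2, y=3, z=-3}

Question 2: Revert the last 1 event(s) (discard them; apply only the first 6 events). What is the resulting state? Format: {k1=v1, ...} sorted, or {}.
Answer: {x=2, y=9, z=-3}

Derivation:
Keep first 6 events (discard last 1):
  after event 1 (t=4: SET y = 37): {y=37}
  after event 2 (t=8: INC x by 14): {x=14, y=37}
  after event 3 (t=15: DEC z by 3): {x=14, y=37, z=-3}
  after event 4 (t=19: SET y = -1): {x=14, y=-1, z=-3}
  after event 5 (t=22: INC y by 10): {x=14, y=9, z=-3}
  after event 6 (t=23: DEC x by 12): {x=2, y=9, z=-3}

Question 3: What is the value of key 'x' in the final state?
Track key 'x' through all 7 events:
  event 1 (t=4: SET y = 37): x unchanged
  event 2 (t=8: INC x by 14): x (absent) -> 14
  event 3 (t=15: DEC z by 3): x unchanged
  event 4 (t=19: SET y = -1): x unchanged
  event 5 (t=22: INC y by 10): x unchanged
  event 6 (t=23: DEC x by 12): x 14 -> 2
  event 7 (t=30: DEC y by 6): x unchanged
Final: x = 2

Answer: 2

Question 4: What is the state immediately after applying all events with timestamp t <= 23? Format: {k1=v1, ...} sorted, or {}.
Apply events with t <= 23 (6 events):
  after event 1 (t=4: SET y = 37): {y=37}
  after event 2 (t=8: INC x by 14): {x=14, y=37}
  after event 3 (t=15: DEC z by 3): {x=14, y=37, z=-3}
  after event 4 (t=19: SET y = -1): {x=14, y=-1, z=-3}
  after event 5 (t=22: INC y by 10): {x=14, y=9, z=-3}
  after event 6 (t=23: DEC x by 12): {x=2, y=9, z=-3}

Answer: {x=2, y=9, z=-3}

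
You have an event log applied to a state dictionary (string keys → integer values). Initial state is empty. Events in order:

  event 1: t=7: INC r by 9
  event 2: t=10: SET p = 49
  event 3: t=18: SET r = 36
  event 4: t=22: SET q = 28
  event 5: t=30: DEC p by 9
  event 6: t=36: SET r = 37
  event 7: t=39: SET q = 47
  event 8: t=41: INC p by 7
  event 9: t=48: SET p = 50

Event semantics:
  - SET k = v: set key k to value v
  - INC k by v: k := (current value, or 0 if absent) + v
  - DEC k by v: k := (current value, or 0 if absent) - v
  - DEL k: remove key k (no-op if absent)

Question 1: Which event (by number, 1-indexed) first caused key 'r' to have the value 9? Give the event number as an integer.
Answer: 1

Derivation:
Looking for first event where r becomes 9:
  event 1: r (absent) -> 9  <-- first match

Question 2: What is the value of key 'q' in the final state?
Track key 'q' through all 9 events:
  event 1 (t=7: INC r by 9): q unchanged
  event 2 (t=10: SET p = 49): q unchanged
  event 3 (t=18: SET r = 36): q unchanged
  event 4 (t=22: SET q = 28): q (absent) -> 28
  event 5 (t=30: DEC p by 9): q unchanged
  event 6 (t=36: SET r = 37): q unchanged
  event 7 (t=39: SET q = 47): q 28 -> 47
  event 8 (t=41: INC p by 7): q unchanged
  event 9 (t=48: SET p = 50): q unchanged
Final: q = 47

Answer: 47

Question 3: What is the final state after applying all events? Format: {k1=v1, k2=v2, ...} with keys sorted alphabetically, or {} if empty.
Answer: {p=50, q=47, r=37}

Derivation:
  after event 1 (t=7: INC r by 9): {r=9}
  after event 2 (t=10: SET p = 49): {p=49, r=9}
  after event 3 (t=18: SET r = 36): {p=49, r=36}
  after event 4 (t=22: SET q = 28): {p=49, q=28, r=36}
  after event 5 (t=30: DEC p by 9): {p=40, q=28, r=36}
  after event 6 (t=36: SET r = 37): {p=40, q=28, r=37}
  after event 7 (t=39: SET q = 47): {p=40, q=47, r=37}
  after event 8 (t=41: INC p by 7): {p=47, q=47, r=37}
  after event 9 (t=48: SET p = 50): {p=50, q=47, r=37}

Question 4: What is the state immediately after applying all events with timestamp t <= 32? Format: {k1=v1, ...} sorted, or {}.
Answer: {p=40, q=28, r=36}

Derivation:
Apply events with t <= 32 (5 events):
  after event 1 (t=7: INC r by 9): {r=9}
  after event 2 (t=10: SET p = 49): {p=49, r=9}
  after event 3 (t=18: SET r = 36): {p=49, r=36}
  after event 4 (t=22: SET q = 28): {p=49, q=28, r=36}
  after event 5 (t=30: DEC p by 9): {p=40, q=28, r=36}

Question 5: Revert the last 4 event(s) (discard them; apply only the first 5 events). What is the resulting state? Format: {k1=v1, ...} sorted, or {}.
Answer: {p=40, q=28, r=36}

Derivation:
Keep first 5 events (discard last 4):
  after event 1 (t=7: INC r by 9): {r=9}
  after event 2 (t=10: SET p = 49): {p=49, r=9}
  after event 3 (t=18: SET r = 36): {p=49, r=36}
  after event 4 (t=22: SET q = 28): {p=49, q=28, r=36}
  after event 5 (t=30: DEC p by 9): {p=40, q=28, r=36}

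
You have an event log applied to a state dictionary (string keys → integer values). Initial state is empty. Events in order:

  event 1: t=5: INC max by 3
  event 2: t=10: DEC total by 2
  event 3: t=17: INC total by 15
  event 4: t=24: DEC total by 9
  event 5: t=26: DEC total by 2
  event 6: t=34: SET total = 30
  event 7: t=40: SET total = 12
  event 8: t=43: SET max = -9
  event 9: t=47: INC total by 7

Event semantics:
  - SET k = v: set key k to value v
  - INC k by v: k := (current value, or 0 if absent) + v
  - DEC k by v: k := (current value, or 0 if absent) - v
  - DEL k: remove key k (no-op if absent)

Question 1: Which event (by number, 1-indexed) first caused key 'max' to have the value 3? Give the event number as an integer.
Answer: 1

Derivation:
Looking for first event where max becomes 3:
  event 1: max (absent) -> 3  <-- first match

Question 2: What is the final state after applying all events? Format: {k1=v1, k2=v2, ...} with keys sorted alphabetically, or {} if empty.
Answer: {max=-9, total=19}

Derivation:
  after event 1 (t=5: INC max by 3): {max=3}
  after event 2 (t=10: DEC total by 2): {max=3, total=-2}
  after event 3 (t=17: INC total by 15): {max=3, total=13}
  after event 4 (t=24: DEC total by 9): {max=3, total=4}
  after event 5 (t=26: DEC total by 2): {max=3, total=2}
  after event 6 (t=34: SET total = 30): {max=3, total=30}
  after event 7 (t=40: SET total = 12): {max=3, total=12}
  after event 8 (t=43: SET max = -9): {max=-9, total=12}
  after event 9 (t=47: INC total by 7): {max=-9, total=19}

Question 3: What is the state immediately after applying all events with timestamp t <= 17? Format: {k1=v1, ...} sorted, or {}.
Apply events with t <= 17 (3 events):
  after event 1 (t=5: INC max by 3): {max=3}
  after event 2 (t=10: DEC total by 2): {max=3, total=-2}
  after event 3 (t=17: INC total by 15): {max=3, total=13}

Answer: {max=3, total=13}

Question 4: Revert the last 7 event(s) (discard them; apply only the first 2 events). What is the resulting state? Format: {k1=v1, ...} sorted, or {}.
Keep first 2 events (discard last 7):
  after event 1 (t=5: INC max by 3): {max=3}
  after event 2 (t=10: DEC total by 2): {max=3, total=-2}

Answer: {max=3, total=-2}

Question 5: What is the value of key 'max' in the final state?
Answer: -9

Derivation:
Track key 'max' through all 9 events:
  event 1 (t=5: INC max by 3): max (absent) -> 3
  event 2 (t=10: DEC total by 2): max unchanged
  event 3 (t=17: INC total by 15): max unchanged
  event 4 (t=24: DEC total by 9): max unchanged
  event 5 (t=26: DEC total by 2): max unchanged
  event 6 (t=34: SET total = 30): max unchanged
  event 7 (t=40: SET total = 12): max unchanged
  event 8 (t=43: SET max = -9): max 3 -> -9
  event 9 (t=47: INC total by 7): max unchanged
Final: max = -9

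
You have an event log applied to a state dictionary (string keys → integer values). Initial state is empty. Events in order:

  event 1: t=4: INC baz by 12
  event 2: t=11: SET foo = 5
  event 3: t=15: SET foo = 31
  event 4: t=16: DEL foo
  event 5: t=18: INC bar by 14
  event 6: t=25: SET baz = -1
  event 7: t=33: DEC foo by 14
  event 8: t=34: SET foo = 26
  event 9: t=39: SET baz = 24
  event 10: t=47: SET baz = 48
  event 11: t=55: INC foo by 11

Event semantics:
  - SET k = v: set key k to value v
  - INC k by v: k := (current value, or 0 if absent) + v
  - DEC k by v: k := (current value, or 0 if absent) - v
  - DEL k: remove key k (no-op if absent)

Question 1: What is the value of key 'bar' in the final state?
Track key 'bar' through all 11 events:
  event 1 (t=4: INC baz by 12): bar unchanged
  event 2 (t=11: SET foo = 5): bar unchanged
  event 3 (t=15: SET foo = 31): bar unchanged
  event 4 (t=16: DEL foo): bar unchanged
  event 5 (t=18: INC bar by 14): bar (absent) -> 14
  event 6 (t=25: SET baz = -1): bar unchanged
  event 7 (t=33: DEC foo by 14): bar unchanged
  event 8 (t=34: SET foo = 26): bar unchanged
  event 9 (t=39: SET baz = 24): bar unchanged
  event 10 (t=47: SET baz = 48): bar unchanged
  event 11 (t=55: INC foo by 11): bar unchanged
Final: bar = 14

Answer: 14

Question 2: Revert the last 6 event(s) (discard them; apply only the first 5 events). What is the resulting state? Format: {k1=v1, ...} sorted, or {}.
Answer: {bar=14, baz=12}

Derivation:
Keep first 5 events (discard last 6):
  after event 1 (t=4: INC baz by 12): {baz=12}
  after event 2 (t=11: SET foo = 5): {baz=12, foo=5}
  after event 3 (t=15: SET foo = 31): {baz=12, foo=31}
  after event 4 (t=16: DEL foo): {baz=12}
  after event 5 (t=18: INC bar by 14): {bar=14, baz=12}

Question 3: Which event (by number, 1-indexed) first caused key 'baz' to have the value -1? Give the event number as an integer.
Looking for first event where baz becomes -1:
  event 1: baz = 12
  event 2: baz = 12
  event 3: baz = 12
  event 4: baz = 12
  event 5: baz = 12
  event 6: baz 12 -> -1  <-- first match

Answer: 6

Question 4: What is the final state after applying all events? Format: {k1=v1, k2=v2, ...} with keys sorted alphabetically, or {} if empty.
  after event 1 (t=4: INC baz by 12): {baz=12}
  after event 2 (t=11: SET foo = 5): {baz=12, foo=5}
  after event 3 (t=15: SET foo = 31): {baz=12, foo=31}
  after event 4 (t=16: DEL foo): {baz=12}
  after event 5 (t=18: INC bar by 14): {bar=14, baz=12}
  after event 6 (t=25: SET baz = -1): {bar=14, baz=-1}
  after event 7 (t=33: DEC foo by 14): {bar=14, baz=-1, foo=-14}
  after event 8 (t=34: SET foo = 26): {bar=14, baz=-1, foo=26}
  after event 9 (t=39: SET baz = 24): {bar=14, baz=24, foo=26}
  after event 10 (t=47: SET baz = 48): {bar=14, baz=48, foo=26}
  after event 11 (t=55: INC foo by 11): {bar=14, baz=48, foo=37}

Answer: {bar=14, baz=48, foo=37}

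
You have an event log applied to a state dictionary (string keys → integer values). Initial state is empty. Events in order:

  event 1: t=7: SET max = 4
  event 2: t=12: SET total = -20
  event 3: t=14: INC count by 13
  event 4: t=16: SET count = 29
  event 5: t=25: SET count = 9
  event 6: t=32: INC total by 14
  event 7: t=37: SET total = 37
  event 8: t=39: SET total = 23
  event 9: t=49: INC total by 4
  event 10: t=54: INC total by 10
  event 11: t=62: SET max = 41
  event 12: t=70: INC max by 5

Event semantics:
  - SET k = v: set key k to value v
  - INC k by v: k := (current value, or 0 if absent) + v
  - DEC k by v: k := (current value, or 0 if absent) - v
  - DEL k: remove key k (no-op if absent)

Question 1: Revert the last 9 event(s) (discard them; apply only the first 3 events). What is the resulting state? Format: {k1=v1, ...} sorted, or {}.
Keep first 3 events (discard last 9):
  after event 1 (t=7: SET max = 4): {max=4}
  after event 2 (t=12: SET total = -20): {max=4, total=-20}
  after event 3 (t=14: INC count by 13): {count=13, max=4, total=-20}

Answer: {count=13, max=4, total=-20}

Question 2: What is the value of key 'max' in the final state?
Track key 'max' through all 12 events:
  event 1 (t=7: SET max = 4): max (absent) -> 4
  event 2 (t=12: SET total = -20): max unchanged
  event 3 (t=14: INC count by 13): max unchanged
  event 4 (t=16: SET count = 29): max unchanged
  event 5 (t=25: SET count = 9): max unchanged
  event 6 (t=32: INC total by 14): max unchanged
  event 7 (t=37: SET total = 37): max unchanged
  event 8 (t=39: SET total = 23): max unchanged
  event 9 (t=49: INC total by 4): max unchanged
  event 10 (t=54: INC total by 10): max unchanged
  event 11 (t=62: SET max = 41): max 4 -> 41
  event 12 (t=70: INC max by 5): max 41 -> 46
Final: max = 46

Answer: 46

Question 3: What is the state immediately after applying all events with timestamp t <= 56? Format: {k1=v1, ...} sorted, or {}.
Answer: {count=9, max=4, total=37}

Derivation:
Apply events with t <= 56 (10 events):
  after event 1 (t=7: SET max = 4): {max=4}
  after event 2 (t=12: SET total = -20): {max=4, total=-20}
  after event 3 (t=14: INC count by 13): {count=13, max=4, total=-20}
  after event 4 (t=16: SET count = 29): {count=29, max=4, total=-20}
  after event 5 (t=25: SET count = 9): {count=9, max=4, total=-20}
  after event 6 (t=32: INC total by 14): {count=9, max=4, total=-6}
  after event 7 (t=37: SET total = 37): {count=9, max=4, total=37}
  after event 8 (t=39: SET total = 23): {count=9, max=4, total=23}
  after event 9 (t=49: INC total by 4): {count=9, max=4, total=27}
  after event 10 (t=54: INC total by 10): {count=9, max=4, total=37}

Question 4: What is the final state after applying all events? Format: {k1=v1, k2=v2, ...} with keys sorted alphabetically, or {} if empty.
  after event 1 (t=7: SET max = 4): {max=4}
  after event 2 (t=12: SET total = -20): {max=4, total=-20}
  after event 3 (t=14: INC count by 13): {count=13, max=4, total=-20}
  after event 4 (t=16: SET count = 29): {count=29, max=4, total=-20}
  after event 5 (t=25: SET count = 9): {count=9, max=4, total=-20}
  after event 6 (t=32: INC total by 14): {count=9, max=4, total=-6}
  after event 7 (t=37: SET total = 37): {count=9, max=4, total=37}
  after event 8 (t=39: SET total = 23): {count=9, max=4, total=23}
  after event 9 (t=49: INC total by 4): {count=9, max=4, total=27}
  after event 10 (t=54: INC total by 10): {count=9, max=4, total=37}
  after event 11 (t=62: SET max = 41): {count=9, max=41, total=37}
  after event 12 (t=70: INC max by 5): {count=9, max=46, total=37}

Answer: {count=9, max=46, total=37}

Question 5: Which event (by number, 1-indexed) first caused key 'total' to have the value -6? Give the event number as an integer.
Answer: 6

Derivation:
Looking for first event where total becomes -6:
  event 2: total = -20
  event 3: total = -20
  event 4: total = -20
  event 5: total = -20
  event 6: total -20 -> -6  <-- first match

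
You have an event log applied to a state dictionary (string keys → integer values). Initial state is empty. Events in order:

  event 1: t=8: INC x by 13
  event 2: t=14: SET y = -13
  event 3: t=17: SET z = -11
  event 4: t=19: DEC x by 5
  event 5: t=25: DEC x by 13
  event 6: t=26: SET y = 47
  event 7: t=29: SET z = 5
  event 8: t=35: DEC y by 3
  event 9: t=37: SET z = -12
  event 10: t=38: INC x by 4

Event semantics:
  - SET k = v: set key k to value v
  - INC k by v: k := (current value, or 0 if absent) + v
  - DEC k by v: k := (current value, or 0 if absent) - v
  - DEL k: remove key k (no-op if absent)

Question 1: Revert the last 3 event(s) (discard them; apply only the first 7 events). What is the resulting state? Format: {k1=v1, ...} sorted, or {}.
Answer: {x=-5, y=47, z=5}

Derivation:
Keep first 7 events (discard last 3):
  after event 1 (t=8: INC x by 13): {x=13}
  after event 2 (t=14: SET y = -13): {x=13, y=-13}
  after event 3 (t=17: SET z = -11): {x=13, y=-13, z=-11}
  after event 4 (t=19: DEC x by 5): {x=8, y=-13, z=-11}
  after event 5 (t=25: DEC x by 13): {x=-5, y=-13, z=-11}
  after event 6 (t=26: SET y = 47): {x=-5, y=47, z=-11}
  after event 7 (t=29: SET z = 5): {x=-5, y=47, z=5}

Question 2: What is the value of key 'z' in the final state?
Track key 'z' through all 10 events:
  event 1 (t=8: INC x by 13): z unchanged
  event 2 (t=14: SET y = -13): z unchanged
  event 3 (t=17: SET z = -11): z (absent) -> -11
  event 4 (t=19: DEC x by 5): z unchanged
  event 5 (t=25: DEC x by 13): z unchanged
  event 6 (t=26: SET y = 47): z unchanged
  event 7 (t=29: SET z = 5): z -11 -> 5
  event 8 (t=35: DEC y by 3): z unchanged
  event 9 (t=37: SET z = -12): z 5 -> -12
  event 10 (t=38: INC x by 4): z unchanged
Final: z = -12

Answer: -12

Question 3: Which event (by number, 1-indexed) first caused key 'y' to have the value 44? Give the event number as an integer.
Answer: 8

Derivation:
Looking for first event where y becomes 44:
  event 2: y = -13
  event 3: y = -13
  event 4: y = -13
  event 5: y = -13
  event 6: y = 47
  event 7: y = 47
  event 8: y 47 -> 44  <-- first match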